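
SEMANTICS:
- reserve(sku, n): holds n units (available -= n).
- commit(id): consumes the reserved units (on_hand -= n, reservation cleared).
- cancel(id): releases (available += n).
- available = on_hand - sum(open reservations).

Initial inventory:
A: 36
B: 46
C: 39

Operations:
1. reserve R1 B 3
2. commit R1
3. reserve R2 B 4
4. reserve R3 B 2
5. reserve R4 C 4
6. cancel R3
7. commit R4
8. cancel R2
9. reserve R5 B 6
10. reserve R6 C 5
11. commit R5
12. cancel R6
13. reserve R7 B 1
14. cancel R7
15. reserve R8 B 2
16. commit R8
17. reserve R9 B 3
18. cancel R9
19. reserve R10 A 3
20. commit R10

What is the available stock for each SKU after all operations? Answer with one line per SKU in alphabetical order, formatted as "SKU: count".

Step 1: reserve R1 B 3 -> on_hand[A=36 B=46 C=39] avail[A=36 B=43 C=39] open={R1}
Step 2: commit R1 -> on_hand[A=36 B=43 C=39] avail[A=36 B=43 C=39] open={}
Step 3: reserve R2 B 4 -> on_hand[A=36 B=43 C=39] avail[A=36 B=39 C=39] open={R2}
Step 4: reserve R3 B 2 -> on_hand[A=36 B=43 C=39] avail[A=36 B=37 C=39] open={R2,R3}
Step 5: reserve R4 C 4 -> on_hand[A=36 B=43 C=39] avail[A=36 B=37 C=35] open={R2,R3,R4}
Step 6: cancel R3 -> on_hand[A=36 B=43 C=39] avail[A=36 B=39 C=35] open={R2,R4}
Step 7: commit R4 -> on_hand[A=36 B=43 C=35] avail[A=36 B=39 C=35] open={R2}
Step 8: cancel R2 -> on_hand[A=36 B=43 C=35] avail[A=36 B=43 C=35] open={}
Step 9: reserve R5 B 6 -> on_hand[A=36 B=43 C=35] avail[A=36 B=37 C=35] open={R5}
Step 10: reserve R6 C 5 -> on_hand[A=36 B=43 C=35] avail[A=36 B=37 C=30] open={R5,R6}
Step 11: commit R5 -> on_hand[A=36 B=37 C=35] avail[A=36 B=37 C=30] open={R6}
Step 12: cancel R6 -> on_hand[A=36 B=37 C=35] avail[A=36 B=37 C=35] open={}
Step 13: reserve R7 B 1 -> on_hand[A=36 B=37 C=35] avail[A=36 B=36 C=35] open={R7}
Step 14: cancel R7 -> on_hand[A=36 B=37 C=35] avail[A=36 B=37 C=35] open={}
Step 15: reserve R8 B 2 -> on_hand[A=36 B=37 C=35] avail[A=36 B=35 C=35] open={R8}
Step 16: commit R8 -> on_hand[A=36 B=35 C=35] avail[A=36 B=35 C=35] open={}
Step 17: reserve R9 B 3 -> on_hand[A=36 B=35 C=35] avail[A=36 B=32 C=35] open={R9}
Step 18: cancel R9 -> on_hand[A=36 B=35 C=35] avail[A=36 B=35 C=35] open={}
Step 19: reserve R10 A 3 -> on_hand[A=36 B=35 C=35] avail[A=33 B=35 C=35] open={R10}
Step 20: commit R10 -> on_hand[A=33 B=35 C=35] avail[A=33 B=35 C=35] open={}

Answer: A: 33
B: 35
C: 35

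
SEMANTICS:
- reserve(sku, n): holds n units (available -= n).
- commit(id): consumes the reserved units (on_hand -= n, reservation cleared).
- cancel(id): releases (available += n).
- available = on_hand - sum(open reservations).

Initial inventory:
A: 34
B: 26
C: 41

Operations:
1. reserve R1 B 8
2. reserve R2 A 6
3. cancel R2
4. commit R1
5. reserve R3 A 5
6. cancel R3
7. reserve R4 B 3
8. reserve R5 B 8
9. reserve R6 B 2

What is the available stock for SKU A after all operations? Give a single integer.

Step 1: reserve R1 B 8 -> on_hand[A=34 B=26 C=41] avail[A=34 B=18 C=41] open={R1}
Step 2: reserve R2 A 6 -> on_hand[A=34 B=26 C=41] avail[A=28 B=18 C=41] open={R1,R2}
Step 3: cancel R2 -> on_hand[A=34 B=26 C=41] avail[A=34 B=18 C=41] open={R1}
Step 4: commit R1 -> on_hand[A=34 B=18 C=41] avail[A=34 B=18 C=41] open={}
Step 5: reserve R3 A 5 -> on_hand[A=34 B=18 C=41] avail[A=29 B=18 C=41] open={R3}
Step 6: cancel R3 -> on_hand[A=34 B=18 C=41] avail[A=34 B=18 C=41] open={}
Step 7: reserve R4 B 3 -> on_hand[A=34 B=18 C=41] avail[A=34 B=15 C=41] open={R4}
Step 8: reserve R5 B 8 -> on_hand[A=34 B=18 C=41] avail[A=34 B=7 C=41] open={R4,R5}
Step 9: reserve R6 B 2 -> on_hand[A=34 B=18 C=41] avail[A=34 B=5 C=41] open={R4,R5,R6}
Final available[A] = 34

Answer: 34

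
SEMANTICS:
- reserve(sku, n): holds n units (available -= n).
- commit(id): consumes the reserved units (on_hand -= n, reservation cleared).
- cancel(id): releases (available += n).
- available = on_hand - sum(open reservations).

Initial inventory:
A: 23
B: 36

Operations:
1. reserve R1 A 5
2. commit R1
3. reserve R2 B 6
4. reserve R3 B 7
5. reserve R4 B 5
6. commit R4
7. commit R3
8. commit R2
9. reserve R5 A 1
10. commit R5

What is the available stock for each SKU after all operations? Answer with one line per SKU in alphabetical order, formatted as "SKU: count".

Step 1: reserve R1 A 5 -> on_hand[A=23 B=36] avail[A=18 B=36] open={R1}
Step 2: commit R1 -> on_hand[A=18 B=36] avail[A=18 B=36] open={}
Step 3: reserve R2 B 6 -> on_hand[A=18 B=36] avail[A=18 B=30] open={R2}
Step 4: reserve R3 B 7 -> on_hand[A=18 B=36] avail[A=18 B=23] open={R2,R3}
Step 5: reserve R4 B 5 -> on_hand[A=18 B=36] avail[A=18 B=18] open={R2,R3,R4}
Step 6: commit R4 -> on_hand[A=18 B=31] avail[A=18 B=18] open={R2,R3}
Step 7: commit R3 -> on_hand[A=18 B=24] avail[A=18 B=18] open={R2}
Step 8: commit R2 -> on_hand[A=18 B=18] avail[A=18 B=18] open={}
Step 9: reserve R5 A 1 -> on_hand[A=18 B=18] avail[A=17 B=18] open={R5}
Step 10: commit R5 -> on_hand[A=17 B=18] avail[A=17 B=18] open={}

Answer: A: 17
B: 18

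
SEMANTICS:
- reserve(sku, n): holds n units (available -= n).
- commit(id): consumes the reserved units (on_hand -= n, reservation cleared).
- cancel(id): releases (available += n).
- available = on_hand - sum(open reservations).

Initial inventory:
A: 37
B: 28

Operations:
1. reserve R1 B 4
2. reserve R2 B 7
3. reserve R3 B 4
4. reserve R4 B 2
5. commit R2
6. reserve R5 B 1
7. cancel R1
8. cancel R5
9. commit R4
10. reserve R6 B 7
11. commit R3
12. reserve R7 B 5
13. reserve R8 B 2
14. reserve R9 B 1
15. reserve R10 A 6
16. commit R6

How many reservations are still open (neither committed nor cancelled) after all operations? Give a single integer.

Answer: 4

Derivation:
Step 1: reserve R1 B 4 -> on_hand[A=37 B=28] avail[A=37 B=24] open={R1}
Step 2: reserve R2 B 7 -> on_hand[A=37 B=28] avail[A=37 B=17] open={R1,R2}
Step 3: reserve R3 B 4 -> on_hand[A=37 B=28] avail[A=37 B=13] open={R1,R2,R3}
Step 4: reserve R4 B 2 -> on_hand[A=37 B=28] avail[A=37 B=11] open={R1,R2,R3,R4}
Step 5: commit R2 -> on_hand[A=37 B=21] avail[A=37 B=11] open={R1,R3,R4}
Step 6: reserve R5 B 1 -> on_hand[A=37 B=21] avail[A=37 B=10] open={R1,R3,R4,R5}
Step 7: cancel R1 -> on_hand[A=37 B=21] avail[A=37 B=14] open={R3,R4,R5}
Step 8: cancel R5 -> on_hand[A=37 B=21] avail[A=37 B=15] open={R3,R4}
Step 9: commit R4 -> on_hand[A=37 B=19] avail[A=37 B=15] open={R3}
Step 10: reserve R6 B 7 -> on_hand[A=37 B=19] avail[A=37 B=8] open={R3,R6}
Step 11: commit R3 -> on_hand[A=37 B=15] avail[A=37 B=8] open={R6}
Step 12: reserve R7 B 5 -> on_hand[A=37 B=15] avail[A=37 B=3] open={R6,R7}
Step 13: reserve R8 B 2 -> on_hand[A=37 B=15] avail[A=37 B=1] open={R6,R7,R8}
Step 14: reserve R9 B 1 -> on_hand[A=37 B=15] avail[A=37 B=0] open={R6,R7,R8,R9}
Step 15: reserve R10 A 6 -> on_hand[A=37 B=15] avail[A=31 B=0] open={R10,R6,R7,R8,R9}
Step 16: commit R6 -> on_hand[A=37 B=8] avail[A=31 B=0] open={R10,R7,R8,R9}
Open reservations: ['R10', 'R7', 'R8', 'R9'] -> 4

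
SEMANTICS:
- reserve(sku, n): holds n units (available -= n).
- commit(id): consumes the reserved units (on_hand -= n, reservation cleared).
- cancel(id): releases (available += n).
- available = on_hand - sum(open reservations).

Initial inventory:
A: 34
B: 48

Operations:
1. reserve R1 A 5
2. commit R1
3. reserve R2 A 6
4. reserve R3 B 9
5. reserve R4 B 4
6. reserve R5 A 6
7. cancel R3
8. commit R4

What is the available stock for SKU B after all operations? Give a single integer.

Step 1: reserve R1 A 5 -> on_hand[A=34 B=48] avail[A=29 B=48] open={R1}
Step 2: commit R1 -> on_hand[A=29 B=48] avail[A=29 B=48] open={}
Step 3: reserve R2 A 6 -> on_hand[A=29 B=48] avail[A=23 B=48] open={R2}
Step 4: reserve R3 B 9 -> on_hand[A=29 B=48] avail[A=23 B=39] open={R2,R3}
Step 5: reserve R4 B 4 -> on_hand[A=29 B=48] avail[A=23 B=35] open={R2,R3,R4}
Step 6: reserve R5 A 6 -> on_hand[A=29 B=48] avail[A=17 B=35] open={R2,R3,R4,R5}
Step 7: cancel R3 -> on_hand[A=29 B=48] avail[A=17 B=44] open={R2,R4,R5}
Step 8: commit R4 -> on_hand[A=29 B=44] avail[A=17 B=44] open={R2,R5}
Final available[B] = 44

Answer: 44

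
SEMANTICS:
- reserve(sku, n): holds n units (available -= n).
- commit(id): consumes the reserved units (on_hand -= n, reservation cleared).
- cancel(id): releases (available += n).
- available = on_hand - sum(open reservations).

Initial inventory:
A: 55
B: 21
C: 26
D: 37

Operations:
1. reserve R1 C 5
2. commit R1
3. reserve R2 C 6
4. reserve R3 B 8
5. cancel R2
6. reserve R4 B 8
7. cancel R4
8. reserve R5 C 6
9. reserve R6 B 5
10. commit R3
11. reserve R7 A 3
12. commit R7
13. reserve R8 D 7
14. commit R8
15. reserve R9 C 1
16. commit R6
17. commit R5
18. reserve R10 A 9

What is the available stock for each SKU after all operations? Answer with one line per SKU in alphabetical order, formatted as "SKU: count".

Step 1: reserve R1 C 5 -> on_hand[A=55 B=21 C=26 D=37] avail[A=55 B=21 C=21 D=37] open={R1}
Step 2: commit R1 -> on_hand[A=55 B=21 C=21 D=37] avail[A=55 B=21 C=21 D=37] open={}
Step 3: reserve R2 C 6 -> on_hand[A=55 B=21 C=21 D=37] avail[A=55 B=21 C=15 D=37] open={R2}
Step 4: reserve R3 B 8 -> on_hand[A=55 B=21 C=21 D=37] avail[A=55 B=13 C=15 D=37] open={R2,R3}
Step 5: cancel R2 -> on_hand[A=55 B=21 C=21 D=37] avail[A=55 B=13 C=21 D=37] open={R3}
Step 6: reserve R4 B 8 -> on_hand[A=55 B=21 C=21 D=37] avail[A=55 B=5 C=21 D=37] open={R3,R4}
Step 7: cancel R4 -> on_hand[A=55 B=21 C=21 D=37] avail[A=55 B=13 C=21 D=37] open={R3}
Step 8: reserve R5 C 6 -> on_hand[A=55 B=21 C=21 D=37] avail[A=55 B=13 C=15 D=37] open={R3,R5}
Step 9: reserve R6 B 5 -> on_hand[A=55 B=21 C=21 D=37] avail[A=55 B=8 C=15 D=37] open={R3,R5,R6}
Step 10: commit R3 -> on_hand[A=55 B=13 C=21 D=37] avail[A=55 B=8 C=15 D=37] open={R5,R6}
Step 11: reserve R7 A 3 -> on_hand[A=55 B=13 C=21 D=37] avail[A=52 B=8 C=15 D=37] open={R5,R6,R7}
Step 12: commit R7 -> on_hand[A=52 B=13 C=21 D=37] avail[A=52 B=8 C=15 D=37] open={R5,R6}
Step 13: reserve R8 D 7 -> on_hand[A=52 B=13 C=21 D=37] avail[A=52 B=8 C=15 D=30] open={R5,R6,R8}
Step 14: commit R8 -> on_hand[A=52 B=13 C=21 D=30] avail[A=52 B=8 C=15 D=30] open={R5,R6}
Step 15: reserve R9 C 1 -> on_hand[A=52 B=13 C=21 D=30] avail[A=52 B=8 C=14 D=30] open={R5,R6,R9}
Step 16: commit R6 -> on_hand[A=52 B=8 C=21 D=30] avail[A=52 B=8 C=14 D=30] open={R5,R9}
Step 17: commit R5 -> on_hand[A=52 B=8 C=15 D=30] avail[A=52 B=8 C=14 D=30] open={R9}
Step 18: reserve R10 A 9 -> on_hand[A=52 B=8 C=15 D=30] avail[A=43 B=8 C=14 D=30] open={R10,R9}

Answer: A: 43
B: 8
C: 14
D: 30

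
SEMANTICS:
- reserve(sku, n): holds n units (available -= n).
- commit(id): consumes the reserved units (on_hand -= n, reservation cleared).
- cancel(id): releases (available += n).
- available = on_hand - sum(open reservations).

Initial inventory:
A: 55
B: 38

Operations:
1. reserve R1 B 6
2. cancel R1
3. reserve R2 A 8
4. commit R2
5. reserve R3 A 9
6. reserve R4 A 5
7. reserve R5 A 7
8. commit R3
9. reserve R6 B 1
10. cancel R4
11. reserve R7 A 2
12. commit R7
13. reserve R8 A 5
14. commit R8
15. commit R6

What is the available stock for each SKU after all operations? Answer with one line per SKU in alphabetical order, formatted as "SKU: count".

Answer: A: 24
B: 37

Derivation:
Step 1: reserve R1 B 6 -> on_hand[A=55 B=38] avail[A=55 B=32] open={R1}
Step 2: cancel R1 -> on_hand[A=55 B=38] avail[A=55 B=38] open={}
Step 3: reserve R2 A 8 -> on_hand[A=55 B=38] avail[A=47 B=38] open={R2}
Step 4: commit R2 -> on_hand[A=47 B=38] avail[A=47 B=38] open={}
Step 5: reserve R3 A 9 -> on_hand[A=47 B=38] avail[A=38 B=38] open={R3}
Step 6: reserve R4 A 5 -> on_hand[A=47 B=38] avail[A=33 B=38] open={R3,R4}
Step 7: reserve R5 A 7 -> on_hand[A=47 B=38] avail[A=26 B=38] open={R3,R4,R5}
Step 8: commit R3 -> on_hand[A=38 B=38] avail[A=26 B=38] open={R4,R5}
Step 9: reserve R6 B 1 -> on_hand[A=38 B=38] avail[A=26 B=37] open={R4,R5,R6}
Step 10: cancel R4 -> on_hand[A=38 B=38] avail[A=31 B=37] open={R5,R6}
Step 11: reserve R7 A 2 -> on_hand[A=38 B=38] avail[A=29 B=37] open={R5,R6,R7}
Step 12: commit R7 -> on_hand[A=36 B=38] avail[A=29 B=37] open={R5,R6}
Step 13: reserve R8 A 5 -> on_hand[A=36 B=38] avail[A=24 B=37] open={R5,R6,R8}
Step 14: commit R8 -> on_hand[A=31 B=38] avail[A=24 B=37] open={R5,R6}
Step 15: commit R6 -> on_hand[A=31 B=37] avail[A=24 B=37] open={R5}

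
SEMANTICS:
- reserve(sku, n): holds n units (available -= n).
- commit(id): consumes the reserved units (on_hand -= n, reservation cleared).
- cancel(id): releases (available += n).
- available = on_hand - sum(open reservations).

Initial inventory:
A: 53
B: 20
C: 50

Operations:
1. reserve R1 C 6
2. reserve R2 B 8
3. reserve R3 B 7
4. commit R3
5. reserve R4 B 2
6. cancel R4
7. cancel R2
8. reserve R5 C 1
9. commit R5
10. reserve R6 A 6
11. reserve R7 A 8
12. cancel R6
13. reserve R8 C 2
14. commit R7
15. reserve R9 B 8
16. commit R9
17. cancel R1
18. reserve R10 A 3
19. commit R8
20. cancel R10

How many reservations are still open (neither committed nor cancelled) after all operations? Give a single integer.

Step 1: reserve R1 C 6 -> on_hand[A=53 B=20 C=50] avail[A=53 B=20 C=44] open={R1}
Step 2: reserve R2 B 8 -> on_hand[A=53 B=20 C=50] avail[A=53 B=12 C=44] open={R1,R2}
Step 3: reserve R3 B 7 -> on_hand[A=53 B=20 C=50] avail[A=53 B=5 C=44] open={R1,R2,R3}
Step 4: commit R3 -> on_hand[A=53 B=13 C=50] avail[A=53 B=5 C=44] open={R1,R2}
Step 5: reserve R4 B 2 -> on_hand[A=53 B=13 C=50] avail[A=53 B=3 C=44] open={R1,R2,R4}
Step 6: cancel R4 -> on_hand[A=53 B=13 C=50] avail[A=53 B=5 C=44] open={R1,R2}
Step 7: cancel R2 -> on_hand[A=53 B=13 C=50] avail[A=53 B=13 C=44] open={R1}
Step 8: reserve R5 C 1 -> on_hand[A=53 B=13 C=50] avail[A=53 B=13 C=43] open={R1,R5}
Step 9: commit R5 -> on_hand[A=53 B=13 C=49] avail[A=53 B=13 C=43] open={R1}
Step 10: reserve R6 A 6 -> on_hand[A=53 B=13 C=49] avail[A=47 B=13 C=43] open={R1,R6}
Step 11: reserve R7 A 8 -> on_hand[A=53 B=13 C=49] avail[A=39 B=13 C=43] open={R1,R6,R7}
Step 12: cancel R6 -> on_hand[A=53 B=13 C=49] avail[A=45 B=13 C=43] open={R1,R7}
Step 13: reserve R8 C 2 -> on_hand[A=53 B=13 C=49] avail[A=45 B=13 C=41] open={R1,R7,R8}
Step 14: commit R7 -> on_hand[A=45 B=13 C=49] avail[A=45 B=13 C=41] open={R1,R8}
Step 15: reserve R9 B 8 -> on_hand[A=45 B=13 C=49] avail[A=45 B=5 C=41] open={R1,R8,R9}
Step 16: commit R9 -> on_hand[A=45 B=5 C=49] avail[A=45 B=5 C=41] open={R1,R8}
Step 17: cancel R1 -> on_hand[A=45 B=5 C=49] avail[A=45 B=5 C=47] open={R8}
Step 18: reserve R10 A 3 -> on_hand[A=45 B=5 C=49] avail[A=42 B=5 C=47] open={R10,R8}
Step 19: commit R8 -> on_hand[A=45 B=5 C=47] avail[A=42 B=5 C=47] open={R10}
Step 20: cancel R10 -> on_hand[A=45 B=5 C=47] avail[A=45 B=5 C=47] open={}
Open reservations: [] -> 0

Answer: 0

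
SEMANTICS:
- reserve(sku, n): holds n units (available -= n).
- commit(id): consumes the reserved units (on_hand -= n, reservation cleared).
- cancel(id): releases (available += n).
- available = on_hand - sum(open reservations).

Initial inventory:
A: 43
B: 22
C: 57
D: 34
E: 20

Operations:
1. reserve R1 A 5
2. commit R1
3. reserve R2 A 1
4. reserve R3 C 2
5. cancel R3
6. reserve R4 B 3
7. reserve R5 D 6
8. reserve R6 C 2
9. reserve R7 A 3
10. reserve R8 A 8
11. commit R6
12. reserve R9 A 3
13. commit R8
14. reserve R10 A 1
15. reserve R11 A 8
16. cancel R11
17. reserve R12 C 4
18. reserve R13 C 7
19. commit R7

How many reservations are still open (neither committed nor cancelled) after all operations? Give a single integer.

Answer: 7

Derivation:
Step 1: reserve R1 A 5 -> on_hand[A=43 B=22 C=57 D=34 E=20] avail[A=38 B=22 C=57 D=34 E=20] open={R1}
Step 2: commit R1 -> on_hand[A=38 B=22 C=57 D=34 E=20] avail[A=38 B=22 C=57 D=34 E=20] open={}
Step 3: reserve R2 A 1 -> on_hand[A=38 B=22 C=57 D=34 E=20] avail[A=37 B=22 C=57 D=34 E=20] open={R2}
Step 4: reserve R3 C 2 -> on_hand[A=38 B=22 C=57 D=34 E=20] avail[A=37 B=22 C=55 D=34 E=20] open={R2,R3}
Step 5: cancel R3 -> on_hand[A=38 B=22 C=57 D=34 E=20] avail[A=37 B=22 C=57 D=34 E=20] open={R2}
Step 6: reserve R4 B 3 -> on_hand[A=38 B=22 C=57 D=34 E=20] avail[A=37 B=19 C=57 D=34 E=20] open={R2,R4}
Step 7: reserve R5 D 6 -> on_hand[A=38 B=22 C=57 D=34 E=20] avail[A=37 B=19 C=57 D=28 E=20] open={R2,R4,R5}
Step 8: reserve R6 C 2 -> on_hand[A=38 B=22 C=57 D=34 E=20] avail[A=37 B=19 C=55 D=28 E=20] open={R2,R4,R5,R6}
Step 9: reserve R7 A 3 -> on_hand[A=38 B=22 C=57 D=34 E=20] avail[A=34 B=19 C=55 D=28 E=20] open={R2,R4,R5,R6,R7}
Step 10: reserve R8 A 8 -> on_hand[A=38 B=22 C=57 D=34 E=20] avail[A=26 B=19 C=55 D=28 E=20] open={R2,R4,R5,R6,R7,R8}
Step 11: commit R6 -> on_hand[A=38 B=22 C=55 D=34 E=20] avail[A=26 B=19 C=55 D=28 E=20] open={R2,R4,R5,R7,R8}
Step 12: reserve R9 A 3 -> on_hand[A=38 B=22 C=55 D=34 E=20] avail[A=23 B=19 C=55 D=28 E=20] open={R2,R4,R5,R7,R8,R9}
Step 13: commit R8 -> on_hand[A=30 B=22 C=55 D=34 E=20] avail[A=23 B=19 C=55 D=28 E=20] open={R2,R4,R5,R7,R9}
Step 14: reserve R10 A 1 -> on_hand[A=30 B=22 C=55 D=34 E=20] avail[A=22 B=19 C=55 D=28 E=20] open={R10,R2,R4,R5,R7,R9}
Step 15: reserve R11 A 8 -> on_hand[A=30 B=22 C=55 D=34 E=20] avail[A=14 B=19 C=55 D=28 E=20] open={R10,R11,R2,R4,R5,R7,R9}
Step 16: cancel R11 -> on_hand[A=30 B=22 C=55 D=34 E=20] avail[A=22 B=19 C=55 D=28 E=20] open={R10,R2,R4,R5,R7,R9}
Step 17: reserve R12 C 4 -> on_hand[A=30 B=22 C=55 D=34 E=20] avail[A=22 B=19 C=51 D=28 E=20] open={R10,R12,R2,R4,R5,R7,R9}
Step 18: reserve R13 C 7 -> on_hand[A=30 B=22 C=55 D=34 E=20] avail[A=22 B=19 C=44 D=28 E=20] open={R10,R12,R13,R2,R4,R5,R7,R9}
Step 19: commit R7 -> on_hand[A=27 B=22 C=55 D=34 E=20] avail[A=22 B=19 C=44 D=28 E=20] open={R10,R12,R13,R2,R4,R5,R9}
Open reservations: ['R10', 'R12', 'R13', 'R2', 'R4', 'R5', 'R9'] -> 7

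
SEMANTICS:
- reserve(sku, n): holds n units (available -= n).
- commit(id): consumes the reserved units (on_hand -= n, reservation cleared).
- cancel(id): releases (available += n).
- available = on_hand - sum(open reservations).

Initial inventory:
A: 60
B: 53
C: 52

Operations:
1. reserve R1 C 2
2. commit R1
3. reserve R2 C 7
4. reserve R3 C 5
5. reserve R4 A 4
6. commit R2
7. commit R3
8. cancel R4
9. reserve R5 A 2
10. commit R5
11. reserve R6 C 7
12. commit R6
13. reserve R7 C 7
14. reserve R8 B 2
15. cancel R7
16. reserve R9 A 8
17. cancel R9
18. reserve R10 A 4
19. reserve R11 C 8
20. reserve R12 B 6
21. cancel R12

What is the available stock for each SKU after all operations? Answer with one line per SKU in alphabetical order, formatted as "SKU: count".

Answer: A: 54
B: 51
C: 23

Derivation:
Step 1: reserve R1 C 2 -> on_hand[A=60 B=53 C=52] avail[A=60 B=53 C=50] open={R1}
Step 2: commit R1 -> on_hand[A=60 B=53 C=50] avail[A=60 B=53 C=50] open={}
Step 3: reserve R2 C 7 -> on_hand[A=60 B=53 C=50] avail[A=60 B=53 C=43] open={R2}
Step 4: reserve R3 C 5 -> on_hand[A=60 B=53 C=50] avail[A=60 B=53 C=38] open={R2,R3}
Step 5: reserve R4 A 4 -> on_hand[A=60 B=53 C=50] avail[A=56 B=53 C=38] open={R2,R3,R4}
Step 6: commit R2 -> on_hand[A=60 B=53 C=43] avail[A=56 B=53 C=38] open={R3,R4}
Step 7: commit R3 -> on_hand[A=60 B=53 C=38] avail[A=56 B=53 C=38] open={R4}
Step 8: cancel R4 -> on_hand[A=60 B=53 C=38] avail[A=60 B=53 C=38] open={}
Step 9: reserve R5 A 2 -> on_hand[A=60 B=53 C=38] avail[A=58 B=53 C=38] open={R5}
Step 10: commit R5 -> on_hand[A=58 B=53 C=38] avail[A=58 B=53 C=38] open={}
Step 11: reserve R6 C 7 -> on_hand[A=58 B=53 C=38] avail[A=58 B=53 C=31] open={R6}
Step 12: commit R6 -> on_hand[A=58 B=53 C=31] avail[A=58 B=53 C=31] open={}
Step 13: reserve R7 C 7 -> on_hand[A=58 B=53 C=31] avail[A=58 B=53 C=24] open={R7}
Step 14: reserve R8 B 2 -> on_hand[A=58 B=53 C=31] avail[A=58 B=51 C=24] open={R7,R8}
Step 15: cancel R7 -> on_hand[A=58 B=53 C=31] avail[A=58 B=51 C=31] open={R8}
Step 16: reserve R9 A 8 -> on_hand[A=58 B=53 C=31] avail[A=50 B=51 C=31] open={R8,R9}
Step 17: cancel R9 -> on_hand[A=58 B=53 C=31] avail[A=58 B=51 C=31] open={R8}
Step 18: reserve R10 A 4 -> on_hand[A=58 B=53 C=31] avail[A=54 B=51 C=31] open={R10,R8}
Step 19: reserve R11 C 8 -> on_hand[A=58 B=53 C=31] avail[A=54 B=51 C=23] open={R10,R11,R8}
Step 20: reserve R12 B 6 -> on_hand[A=58 B=53 C=31] avail[A=54 B=45 C=23] open={R10,R11,R12,R8}
Step 21: cancel R12 -> on_hand[A=58 B=53 C=31] avail[A=54 B=51 C=23] open={R10,R11,R8}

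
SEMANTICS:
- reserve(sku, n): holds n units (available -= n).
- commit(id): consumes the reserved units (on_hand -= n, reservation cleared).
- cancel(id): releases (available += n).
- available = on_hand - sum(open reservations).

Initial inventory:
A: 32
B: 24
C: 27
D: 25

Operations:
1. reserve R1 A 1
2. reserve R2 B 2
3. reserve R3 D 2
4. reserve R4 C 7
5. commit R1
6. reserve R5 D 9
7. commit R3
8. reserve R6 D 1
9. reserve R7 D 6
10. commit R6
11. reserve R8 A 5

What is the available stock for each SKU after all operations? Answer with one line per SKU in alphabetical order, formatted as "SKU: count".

Answer: A: 26
B: 22
C: 20
D: 7

Derivation:
Step 1: reserve R1 A 1 -> on_hand[A=32 B=24 C=27 D=25] avail[A=31 B=24 C=27 D=25] open={R1}
Step 2: reserve R2 B 2 -> on_hand[A=32 B=24 C=27 D=25] avail[A=31 B=22 C=27 D=25] open={R1,R2}
Step 3: reserve R3 D 2 -> on_hand[A=32 B=24 C=27 D=25] avail[A=31 B=22 C=27 D=23] open={R1,R2,R3}
Step 4: reserve R4 C 7 -> on_hand[A=32 B=24 C=27 D=25] avail[A=31 B=22 C=20 D=23] open={R1,R2,R3,R4}
Step 5: commit R1 -> on_hand[A=31 B=24 C=27 D=25] avail[A=31 B=22 C=20 D=23] open={R2,R3,R4}
Step 6: reserve R5 D 9 -> on_hand[A=31 B=24 C=27 D=25] avail[A=31 B=22 C=20 D=14] open={R2,R3,R4,R5}
Step 7: commit R3 -> on_hand[A=31 B=24 C=27 D=23] avail[A=31 B=22 C=20 D=14] open={R2,R4,R5}
Step 8: reserve R6 D 1 -> on_hand[A=31 B=24 C=27 D=23] avail[A=31 B=22 C=20 D=13] open={R2,R4,R5,R6}
Step 9: reserve R7 D 6 -> on_hand[A=31 B=24 C=27 D=23] avail[A=31 B=22 C=20 D=7] open={R2,R4,R5,R6,R7}
Step 10: commit R6 -> on_hand[A=31 B=24 C=27 D=22] avail[A=31 B=22 C=20 D=7] open={R2,R4,R5,R7}
Step 11: reserve R8 A 5 -> on_hand[A=31 B=24 C=27 D=22] avail[A=26 B=22 C=20 D=7] open={R2,R4,R5,R7,R8}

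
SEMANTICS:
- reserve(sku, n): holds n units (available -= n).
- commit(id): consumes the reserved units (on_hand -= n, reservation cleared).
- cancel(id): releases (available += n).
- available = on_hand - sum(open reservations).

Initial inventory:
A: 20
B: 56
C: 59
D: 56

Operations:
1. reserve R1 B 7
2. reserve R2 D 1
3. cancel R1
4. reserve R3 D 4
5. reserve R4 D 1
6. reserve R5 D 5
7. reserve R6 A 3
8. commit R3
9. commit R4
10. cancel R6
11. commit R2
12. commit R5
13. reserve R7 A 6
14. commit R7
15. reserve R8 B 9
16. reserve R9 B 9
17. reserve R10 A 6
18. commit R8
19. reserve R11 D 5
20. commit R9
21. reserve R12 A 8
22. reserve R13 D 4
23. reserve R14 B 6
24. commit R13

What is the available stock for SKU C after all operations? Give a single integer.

Answer: 59

Derivation:
Step 1: reserve R1 B 7 -> on_hand[A=20 B=56 C=59 D=56] avail[A=20 B=49 C=59 D=56] open={R1}
Step 2: reserve R2 D 1 -> on_hand[A=20 B=56 C=59 D=56] avail[A=20 B=49 C=59 D=55] open={R1,R2}
Step 3: cancel R1 -> on_hand[A=20 B=56 C=59 D=56] avail[A=20 B=56 C=59 D=55] open={R2}
Step 4: reserve R3 D 4 -> on_hand[A=20 B=56 C=59 D=56] avail[A=20 B=56 C=59 D=51] open={R2,R3}
Step 5: reserve R4 D 1 -> on_hand[A=20 B=56 C=59 D=56] avail[A=20 B=56 C=59 D=50] open={R2,R3,R4}
Step 6: reserve R5 D 5 -> on_hand[A=20 B=56 C=59 D=56] avail[A=20 B=56 C=59 D=45] open={R2,R3,R4,R5}
Step 7: reserve R6 A 3 -> on_hand[A=20 B=56 C=59 D=56] avail[A=17 B=56 C=59 D=45] open={R2,R3,R4,R5,R6}
Step 8: commit R3 -> on_hand[A=20 B=56 C=59 D=52] avail[A=17 B=56 C=59 D=45] open={R2,R4,R5,R6}
Step 9: commit R4 -> on_hand[A=20 B=56 C=59 D=51] avail[A=17 B=56 C=59 D=45] open={R2,R5,R6}
Step 10: cancel R6 -> on_hand[A=20 B=56 C=59 D=51] avail[A=20 B=56 C=59 D=45] open={R2,R5}
Step 11: commit R2 -> on_hand[A=20 B=56 C=59 D=50] avail[A=20 B=56 C=59 D=45] open={R5}
Step 12: commit R5 -> on_hand[A=20 B=56 C=59 D=45] avail[A=20 B=56 C=59 D=45] open={}
Step 13: reserve R7 A 6 -> on_hand[A=20 B=56 C=59 D=45] avail[A=14 B=56 C=59 D=45] open={R7}
Step 14: commit R7 -> on_hand[A=14 B=56 C=59 D=45] avail[A=14 B=56 C=59 D=45] open={}
Step 15: reserve R8 B 9 -> on_hand[A=14 B=56 C=59 D=45] avail[A=14 B=47 C=59 D=45] open={R8}
Step 16: reserve R9 B 9 -> on_hand[A=14 B=56 C=59 D=45] avail[A=14 B=38 C=59 D=45] open={R8,R9}
Step 17: reserve R10 A 6 -> on_hand[A=14 B=56 C=59 D=45] avail[A=8 B=38 C=59 D=45] open={R10,R8,R9}
Step 18: commit R8 -> on_hand[A=14 B=47 C=59 D=45] avail[A=8 B=38 C=59 D=45] open={R10,R9}
Step 19: reserve R11 D 5 -> on_hand[A=14 B=47 C=59 D=45] avail[A=8 B=38 C=59 D=40] open={R10,R11,R9}
Step 20: commit R9 -> on_hand[A=14 B=38 C=59 D=45] avail[A=8 B=38 C=59 D=40] open={R10,R11}
Step 21: reserve R12 A 8 -> on_hand[A=14 B=38 C=59 D=45] avail[A=0 B=38 C=59 D=40] open={R10,R11,R12}
Step 22: reserve R13 D 4 -> on_hand[A=14 B=38 C=59 D=45] avail[A=0 B=38 C=59 D=36] open={R10,R11,R12,R13}
Step 23: reserve R14 B 6 -> on_hand[A=14 B=38 C=59 D=45] avail[A=0 B=32 C=59 D=36] open={R10,R11,R12,R13,R14}
Step 24: commit R13 -> on_hand[A=14 B=38 C=59 D=41] avail[A=0 B=32 C=59 D=36] open={R10,R11,R12,R14}
Final available[C] = 59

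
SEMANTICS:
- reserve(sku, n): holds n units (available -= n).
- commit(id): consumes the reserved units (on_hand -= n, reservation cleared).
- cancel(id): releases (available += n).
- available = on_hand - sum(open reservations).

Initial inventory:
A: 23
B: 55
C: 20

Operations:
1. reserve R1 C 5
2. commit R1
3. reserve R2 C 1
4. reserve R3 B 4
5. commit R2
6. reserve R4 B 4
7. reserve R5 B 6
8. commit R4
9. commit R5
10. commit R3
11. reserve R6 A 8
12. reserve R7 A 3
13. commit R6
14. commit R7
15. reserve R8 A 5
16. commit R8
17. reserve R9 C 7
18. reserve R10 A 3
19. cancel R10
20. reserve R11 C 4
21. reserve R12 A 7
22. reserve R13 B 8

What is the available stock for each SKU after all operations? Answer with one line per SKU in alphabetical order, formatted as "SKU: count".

Answer: A: 0
B: 33
C: 3

Derivation:
Step 1: reserve R1 C 5 -> on_hand[A=23 B=55 C=20] avail[A=23 B=55 C=15] open={R1}
Step 2: commit R1 -> on_hand[A=23 B=55 C=15] avail[A=23 B=55 C=15] open={}
Step 3: reserve R2 C 1 -> on_hand[A=23 B=55 C=15] avail[A=23 B=55 C=14] open={R2}
Step 4: reserve R3 B 4 -> on_hand[A=23 B=55 C=15] avail[A=23 B=51 C=14] open={R2,R3}
Step 5: commit R2 -> on_hand[A=23 B=55 C=14] avail[A=23 B=51 C=14] open={R3}
Step 6: reserve R4 B 4 -> on_hand[A=23 B=55 C=14] avail[A=23 B=47 C=14] open={R3,R4}
Step 7: reserve R5 B 6 -> on_hand[A=23 B=55 C=14] avail[A=23 B=41 C=14] open={R3,R4,R5}
Step 8: commit R4 -> on_hand[A=23 B=51 C=14] avail[A=23 B=41 C=14] open={R3,R5}
Step 9: commit R5 -> on_hand[A=23 B=45 C=14] avail[A=23 B=41 C=14] open={R3}
Step 10: commit R3 -> on_hand[A=23 B=41 C=14] avail[A=23 B=41 C=14] open={}
Step 11: reserve R6 A 8 -> on_hand[A=23 B=41 C=14] avail[A=15 B=41 C=14] open={R6}
Step 12: reserve R7 A 3 -> on_hand[A=23 B=41 C=14] avail[A=12 B=41 C=14] open={R6,R7}
Step 13: commit R6 -> on_hand[A=15 B=41 C=14] avail[A=12 B=41 C=14] open={R7}
Step 14: commit R7 -> on_hand[A=12 B=41 C=14] avail[A=12 B=41 C=14] open={}
Step 15: reserve R8 A 5 -> on_hand[A=12 B=41 C=14] avail[A=7 B=41 C=14] open={R8}
Step 16: commit R8 -> on_hand[A=7 B=41 C=14] avail[A=7 B=41 C=14] open={}
Step 17: reserve R9 C 7 -> on_hand[A=7 B=41 C=14] avail[A=7 B=41 C=7] open={R9}
Step 18: reserve R10 A 3 -> on_hand[A=7 B=41 C=14] avail[A=4 B=41 C=7] open={R10,R9}
Step 19: cancel R10 -> on_hand[A=7 B=41 C=14] avail[A=7 B=41 C=7] open={R9}
Step 20: reserve R11 C 4 -> on_hand[A=7 B=41 C=14] avail[A=7 B=41 C=3] open={R11,R9}
Step 21: reserve R12 A 7 -> on_hand[A=7 B=41 C=14] avail[A=0 B=41 C=3] open={R11,R12,R9}
Step 22: reserve R13 B 8 -> on_hand[A=7 B=41 C=14] avail[A=0 B=33 C=3] open={R11,R12,R13,R9}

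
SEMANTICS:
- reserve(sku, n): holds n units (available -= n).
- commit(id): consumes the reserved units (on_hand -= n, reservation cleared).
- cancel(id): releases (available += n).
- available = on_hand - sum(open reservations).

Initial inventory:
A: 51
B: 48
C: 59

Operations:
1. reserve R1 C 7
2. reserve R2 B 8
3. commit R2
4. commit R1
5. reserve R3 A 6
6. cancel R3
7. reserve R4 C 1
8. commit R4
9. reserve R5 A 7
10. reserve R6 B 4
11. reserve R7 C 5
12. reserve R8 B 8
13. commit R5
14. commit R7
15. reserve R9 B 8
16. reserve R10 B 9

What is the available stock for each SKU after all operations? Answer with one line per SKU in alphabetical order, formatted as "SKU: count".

Answer: A: 44
B: 11
C: 46

Derivation:
Step 1: reserve R1 C 7 -> on_hand[A=51 B=48 C=59] avail[A=51 B=48 C=52] open={R1}
Step 2: reserve R2 B 8 -> on_hand[A=51 B=48 C=59] avail[A=51 B=40 C=52] open={R1,R2}
Step 3: commit R2 -> on_hand[A=51 B=40 C=59] avail[A=51 B=40 C=52] open={R1}
Step 4: commit R1 -> on_hand[A=51 B=40 C=52] avail[A=51 B=40 C=52] open={}
Step 5: reserve R3 A 6 -> on_hand[A=51 B=40 C=52] avail[A=45 B=40 C=52] open={R3}
Step 6: cancel R3 -> on_hand[A=51 B=40 C=52] avail[A=51 B=40 C=52] open={}
Step 7: reserve R4 C 1 -> on_hand[A=51 B=40 C=52] avail[A=51 B=40 C=51] open={R4}
Step 8: commit R4 -> on_hand[A=51 B=40 C=51] avail[A=51 B=40 C=51] open={}
Step 9: reserve R5 A 7 -> on_hand[A=51 B=40 C=51] avail[A=44 B=40 C=51] open={R5}
Step 10: reserve R6 B 4 -> on_hand[A=51 B=40 C=51] avail[A=44 B=36 C=51] open={R5,R6}
Step 11: reserve R7 C 5 -> on_hand[A=51 B=40 C=51] avail[A=44 B=36 C=46] open={R5,R6,R7}
Step 12: reserve R8 B 8 -> on_hand[A=51 B=40 C=51] avail[A=44 B=28 C=46] open={R5,R6,R7,R8}
Step 13: commit R5 -> on_hand[A=44 B=40 C=51] avail[A=44 B=28 C=46] open={R6,R7,R8}
Step 14: commit R7 -> on_hand[A=44 B=40 C=46] avail[A=44 B=28 C=46] open={R6,R8}
Step 15: reserve R9 B 8 -> on_hand[A=44 B=40 C=46] avail[A=44 B=20 C=46] open={R6,R8,R9}
Step 16: reserve R10 B 9 -> on_hand[A=44 B=40 C=46] avail[A=44 B=11 C=46] open={R10,R6,R8,R9}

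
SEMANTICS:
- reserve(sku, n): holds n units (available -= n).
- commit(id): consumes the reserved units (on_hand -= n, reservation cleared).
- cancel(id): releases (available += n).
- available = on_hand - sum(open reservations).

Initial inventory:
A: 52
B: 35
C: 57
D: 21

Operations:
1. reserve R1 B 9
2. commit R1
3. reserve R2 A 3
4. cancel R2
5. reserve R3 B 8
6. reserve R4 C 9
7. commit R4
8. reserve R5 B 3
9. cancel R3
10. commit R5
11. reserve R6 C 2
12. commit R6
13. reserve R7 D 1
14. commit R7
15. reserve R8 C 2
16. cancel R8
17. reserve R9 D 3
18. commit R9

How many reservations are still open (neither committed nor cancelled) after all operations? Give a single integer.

Answer: 0

Derivation:
Step 1: reserve R1 B 9 -> on_hand[A=52 B=35 C=57 D=21] avail[A=52 B=26 C=57 D=21] open={R1}
Step 2: commit R1 -> on_hand[A=52 B=26 C=57 D=21] avail[A=52 B=26 C=57 D=21] open={}
Step 3: reserve R2 A 3 -> on_hand[A=52 B=26 C=57 D=21] avail[A=49 B=26 C=57 D=21] open={R2}
Step 4: cancel R2 -> on_hand[A=52 B=26 C=57 D=21] avail[A=52 B=26 C=57 D=21] open={}
Step 5: reserve R3 B 8 -> on_hand[A=52 B=26 C=57 D=21] avail[A=52 B=18 C=57 D=21] open={R3}
Step 6: reserve R4 C 9 -> on_hand[A=52 B=26 C=57 D=21] avail[A=52 B=18 C=48 D=21] open={R3,R4}
Step 7: commit R4 -> on_hand[A=52 B=26 C=48 D=21] avail[A=52 B=18 C=48 D=21] open={R3}
Step 8: reserve R5 B 3 -> on_hand[A=52 B=26 C=48 D=21] avail[A=52 B=15 C=48 D=21] open={R3,R5}
Step 9: cancel R3 -> on_hand[A=52 B=26 C=48 D=21] avail[A=52 B=23 C=48 D=21] open={R5}
Step 10: commit R5 -> on_hand[A=52 B=23 C=48 D=21] avail[A=52 B=23 C=48 D=21] open={}
Step 11: reserve R6 C 2 -> on_hand[A=52 B=23 C=48 D=21] avail[A=52 B=23 C=46 D=21] open={R6}
Step 12: commit R6 -> on_hand[A=52 B=23 C=46 D=21] avail[A=52 B=23 C=46 D=21] open={}
Step 13: reserve R7 D 1 -> on_hand[A=52 B=23 C=46 D=21] avail[A=52 B=23 C=46 D=20] open={R7}
Step 14: commit R7 -> on_hand[A=52 B=23 C=46 D=20] avail[A=52 B=23 C=46 D=20] open={}
Step 15: reserve R8 C 2 -> on_hand[A=52 B=23 C=46 D=20] avail[A=52 B=23 C=44 D=20] open={R8}
Step 16: cancel R8 -> on_hand[A=52 B=23 C=46 D=20] avail[A=52 B=23 C=46 D=20] open={}
Step 17: reserve R9 D 3 -> on_hand[A=52 B=23 C=46 D=20] avail[A=52 B=23 C=46 D=17] open={R9}
Step 18: commit R9 -> on_hand[A=52 B=23 C=46 D=17] avail[A=52 B=23 C=46 D=17] open={}
Open reservations: [] -> 0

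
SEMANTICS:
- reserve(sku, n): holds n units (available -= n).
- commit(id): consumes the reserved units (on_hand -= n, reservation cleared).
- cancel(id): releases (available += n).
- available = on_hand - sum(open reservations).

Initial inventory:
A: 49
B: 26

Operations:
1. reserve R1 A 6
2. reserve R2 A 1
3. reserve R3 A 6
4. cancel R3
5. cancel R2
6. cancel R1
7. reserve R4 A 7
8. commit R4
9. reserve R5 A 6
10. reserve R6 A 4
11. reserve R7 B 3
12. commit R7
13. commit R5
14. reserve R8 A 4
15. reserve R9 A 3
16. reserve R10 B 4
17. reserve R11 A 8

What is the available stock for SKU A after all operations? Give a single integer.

Answer: 17

Derivation:
Step 1: reserve R1 A 6 -> on_hand[A=49 B=26] avail[A=43 B=26] open={R1}
Step 2: reserve R2 A 1 -> on_hand[A=49 B=26] avail[A=42 B=26] open={R1,R2}
Step 3: reserve R3 A 6 -> on_hand[A=49 B=26] avail[A=36 B=26] open={R1,R2,R3}
Step 4: cancel R3 -> on_hand[A=49 B=26] avail[A=42 B=26] open={R1,R2}
Step 5: cancel R2 -> on_hand[A=49 B=26] avail[A=43 B=26] open={R1}
Step 6: cancel R1 -> on_hand[A=49 B=26] avail[A=49 B=26] open={}
Step 7: reserve R4 A 7 -> on_hand[A=49 B=26] avail[A=42 B=26] open={R4}
Step 8: commit R4 -> on_hand[A=42 B=26] avail[A=42 B=26] open={}
Step 9: reserve R5 A 6 -> on_hand[A=42 B=26] avail[A=36 B=26] open={R5}
Step 10: reserve R6 A 4 -> on_hand[A=42 B=26] avail[A=32 B=26] open={R5,R6}
Step 11: reserve R7 B 3 -> on_hand[A=42 B=26] avail[A=32 B=23] open={R5,R6,R7}
Step 12: commit R7 -> on_hand[A=42 B=23] avail[A=32 B=23] open={R5,R6}
Step 13: commit R5 -> on_hand[A=36 B=23] avail[A=32 B=23] open={R6}
Step 14: reserve R8 A 4 -> on_hand[A=36 B=23] avail[A=28 B=23] open={R6,R8}
Step 15: reserve R9 A 3 -> on_hand[A=36 B=23] avail[A=25 B=23] open={R6,R8,R9}
Step 16: reserve R10 B 4 -> on_hand[A=36 B=23] avail[A=25 B=19] open={R10,R6,R8,R9}
Step 17: reserve R11 A 8 -> on_hand[A=36 B=23] avail[A=17 B=19] open={R10,R11,R6,R8,R9}
Final available[A] = 17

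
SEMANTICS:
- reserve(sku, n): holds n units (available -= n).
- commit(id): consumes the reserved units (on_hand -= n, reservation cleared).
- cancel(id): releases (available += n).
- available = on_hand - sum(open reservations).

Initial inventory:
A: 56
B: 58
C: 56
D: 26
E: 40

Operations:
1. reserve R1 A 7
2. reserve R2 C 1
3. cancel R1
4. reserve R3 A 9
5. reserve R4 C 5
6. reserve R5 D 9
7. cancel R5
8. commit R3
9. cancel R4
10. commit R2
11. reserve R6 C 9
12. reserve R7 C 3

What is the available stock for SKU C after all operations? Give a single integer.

Answer: 43

Derivation:
Step 1: reserve R1 A 7 -> on_hand[A=56 B=58 C=56 D=26 E=40] avail[A=49 B=58 C=56 D=26 E=40] open={R1}
Step 2: reserve R2 C 1 -> on_hand[A=56 B=58 C=56 D=26 E=40] avail[A=49 B=58 C=55 D=26 E=40] open={R1,R2}
Step 3: cancel R1 -> on_hand[A=56 B=58 C=56 D=26 E=40] avail[A=56 B=58 C=55 D=26 E=40] open={R2}
Step 4: reserve R3 A 9 -> on_hand[A=56 B=58 C=56 D=26 E=40] avail[A=47 B=58 C=55 D=26 E=40] open={R2,R3}
Step 5: reserve R4 C 5 -> on_hand[A=56 B=58 C=56 D=26 E=40] avail[A=47 B=58 C=50 D=26 E=40] open={R2,R3,R4}
Step 6: reserve R5 D 9 -> on_hand[A=56 B=58 C=56 D=26 E=40] avail[A=47 B=58 C=50 D=17 E=40] open={R2,R3,R4,R5}
Step 7: cancel R5 -> on_hand[A=56 B=58 C=56 D=26 E=40] avail[A=47 B=58 C=50 D=26 E=40] open={R2,R3,R4}
Step 8: commit R3 -> on_hand[A=47 B=58 C=56 D=26 E=40] avail[A=47 B=58 C=50 D=26 E=40] open={R2,R4}
Step 9: cancel R4 -> on_hand[A=47 B=58 C=56 D=26 E=40] avail[A=47 B=58 C=55 D=26 E=40] open={R2}
Step 10: commit R2 -> on_hand[A=47 B=58 C=55 D=26 E=40] avail[A=47 B=58 C=55 D=26 E=40] open={}
Step 11: reserve R6 C 9 -> on_hand[A=47 B=58 C=55 D=26 E=40] avail[A=47 B=58 C=46 D=26 E=40] open={R6}
Step 12: reserve R7 C 3 -> on_hand[A=47 B=58 C=55 D=26 E=40] avail[A=47 B=58 C=43 D=26 E=40] open={R6,R7}
Final available[C] = 43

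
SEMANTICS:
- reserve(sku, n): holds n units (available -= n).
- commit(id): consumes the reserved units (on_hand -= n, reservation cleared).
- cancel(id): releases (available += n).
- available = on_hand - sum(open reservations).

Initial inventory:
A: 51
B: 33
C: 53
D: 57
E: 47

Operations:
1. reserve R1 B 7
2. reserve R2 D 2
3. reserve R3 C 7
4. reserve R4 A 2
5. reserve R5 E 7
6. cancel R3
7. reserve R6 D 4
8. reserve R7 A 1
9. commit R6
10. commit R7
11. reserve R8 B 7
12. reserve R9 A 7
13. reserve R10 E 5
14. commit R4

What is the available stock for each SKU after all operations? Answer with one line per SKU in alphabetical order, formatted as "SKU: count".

Answer: A: 41
B: 19
C: 53
D: 51
E: 35

Derivation:
Step 1: reserve R1 B 7 -> on_hand[A=51 B=33 C=53 D=57 E=47] avail[A=51 B=26 C=53 D=57 E=47] open={R1}
Step 2: reserve R2 D 2 -> on_hand[A=51 B=33 C=53 D=57 E=47] avail[A=51 B=26 C=53 D=55 E=47] open={R1,R2}
Step 3: reserve R3 C 7 -> on_hand[A=51 B=33 C=53 D=57 E=47] avail[A=51 B=26 C=46 D=55 E=47] open={R1,R2,R3}
Step 4: reserve R4 A 2 -> on_hand[A=51 B=33 C=53 D=57 E=47] avail[A=49 B=26 C=46 D=55 E=47] open={R1,R2,R3,R4}
Step 5: reserve R5 E 7 -> on_hand[A=51 B=33 C=53 D=57 E=47] avail[A=49 B=26 C=46 D=55 E=40] open={R1,R2,R3,R4,R5}
Step 6: cancel R3 -> on_hand[A=51 B=33 C=53 D=57 E=47] avail[A=49 B=26 C=53 D=55 E=40] open={R1,R2,R4,R5}
Step 7: reserve R6 D 4 -> on_hand[A=51 B=33 C=53 D=57 E=47] avail[A=49 B=26 C=53 D=51 E=40] open={R1,R2,R4,R5,R6}
Step 8: reserve R7 A 1 -> on_hand[A=51 B=33 C=53 D=57 E=47] avail[A=48 B=26 C=53 D=51 E=40] open={R1,R2,R4,R5,R6,R7}
Step 9: commit R6 -> on_hand[A=51 B=33 C=53 D=53 E=47] avail[A=48 B=26 C=53 D=51 E=40] open={R1,R2,R4,R5,R7}
Step 10: commit R7 -> on_hand[A=50 B=33 C=53 D=53 E=47] avail[A=48 B=26 C=53 D=51 E=40] open={R1,R2,R4,R5}
Step 11: reserve R8 B 7 -> on_hand[A=50 B=33 C=53 D=53 E=47] avail[A=48 B=19 C=53 D=51 E=40] open={R1,R2,R4,R5,R8}
Step 12: reserve R9 A 7 -> on_hand[A=50 B=33 C=53 D=53 E=47] avail[A=41 B=19 C=53 D=51 E=40] open={R1,R2,R4,R5,R8,R9}
Step 13: reserve R10 E 5 -> on_hand[A=50 B=33 C=53 D=53 E=47] avail[A=41 B=19 C=53 D=51 E=35] open={R1,R10,R2,R4,R5,R8,R9}
Step 14: commit R4 -> on_hand[A=48 B=33 C=53 D=53 E=47] avail[A=41 B=19 C=53 D=51 E=35] open={R1,R10,R2,R5,R8,R9}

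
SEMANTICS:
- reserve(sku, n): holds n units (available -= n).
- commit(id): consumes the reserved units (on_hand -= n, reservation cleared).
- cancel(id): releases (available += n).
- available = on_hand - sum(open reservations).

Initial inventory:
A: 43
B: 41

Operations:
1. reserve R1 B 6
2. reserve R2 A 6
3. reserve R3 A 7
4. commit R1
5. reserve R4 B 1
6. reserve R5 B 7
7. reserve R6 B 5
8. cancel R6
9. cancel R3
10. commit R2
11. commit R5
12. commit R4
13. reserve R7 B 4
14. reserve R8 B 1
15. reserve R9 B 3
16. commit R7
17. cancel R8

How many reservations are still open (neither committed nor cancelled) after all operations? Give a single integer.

Step 1: reserve R1 B 6 -> on_hand[A=43 B=41] avail[A=43 B=35] open={R1}
Step 2: reserve R2 A 6 -> on_hand[A=43 B=41] avail[A=37 B=35] open={R1,R2}
Step 3: reserve R3 A 7 -> on_hand[A=43 B=41] avail[A=30 B=35] open={R1,R2,R3}
Step 4: commit R1 -> on_hand[A=43 B=35] avail[A=30 B=35] open={R2,R3}
Step 5: reserve R4 B 1 -> on_hand[A=43 B=35] avail[A=30 B=34] open={R2,R3,R4}
Step 6: reserve R5 B 7 -> on_hand[A=43 B=35] avail[A=30 B=27] open={R2,R3,R4,R5}
Step 7: reserve R6 B 5 -> on_hand[A=43 B=35] avail[A=30 B=22] open={R2,R3,R4,R5,R6}
Step 8: cancel R6 -> on_hand[A=43 B=35] avail[A=30 B=27] open={R2,R3,R4,R5}
Step 9: cancel R3 -> on_hand[A=43 B=35] avail[A=37 B=27] open={R2,R4,R5}
Step 10: commit R2 -> on_hand[A=37 B=35] avail[A=37 B=27] open={R4,R5}
Step 11: commit R5 -> on_hand[A=37 B=28] avail[A=37 B=27] open={R4}
Step 12: commit R4 -> on_hand[A=37 B=27] avail[A=37 B=27] open={}
Step 13: reserve R7 B 4 -> on_hand[A=37 B=27] avail[A=37 B=23] open={R7}
Step 14: reserve R8 B 1 -> on_hand[A=37 B=27] avail[A=37 B=22] open={R7,R8}
Step 15: reserve R9 B 3 -> on_hand[A=37 B=27] avail[A=37 B=19] open={R7,R8,R9}
Step 16: commit R7 -> on_hand[A=37 B=23] avail[A=37 B=19] open={R8,R9}
Step 17: cancel R8 -> on_hand[A=37 B=23] avail[A=37 B=20] open={R9}
Open reservations: ['R9'] -> 1

Answer: 1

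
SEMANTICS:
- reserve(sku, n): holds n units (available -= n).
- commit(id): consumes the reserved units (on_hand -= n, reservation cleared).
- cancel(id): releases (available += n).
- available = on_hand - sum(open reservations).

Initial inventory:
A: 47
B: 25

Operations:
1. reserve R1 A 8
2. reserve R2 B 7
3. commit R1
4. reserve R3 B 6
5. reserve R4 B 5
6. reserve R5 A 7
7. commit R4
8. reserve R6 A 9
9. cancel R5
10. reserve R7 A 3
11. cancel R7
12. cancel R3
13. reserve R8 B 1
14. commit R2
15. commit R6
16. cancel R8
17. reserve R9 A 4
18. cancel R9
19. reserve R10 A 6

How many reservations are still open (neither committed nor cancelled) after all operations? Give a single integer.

Step 1: reserve R1 A 8 -> on_hand[A=47 B=25] avail[A=39 B=25] open={R1}
Step 2: reserve R2 B 7 -> on_hand[A=47 B=25] avail[A=39 B=18] open={R1,R2}
Step 3: commit R1 -> on_hand[A=39 B=25] avail[A=39 B=18] open={R2}
Step 4: reserve R3 B 6 -> on_hand[A=39 B=25] avail[A=39 B=12] open={R2,R3}
Step 5: reserve R4 B 5 -> on_hand[A=39 B=25] avail[A=39 B=7] open={R2,R3,R4}
Step 6: reserve R5 A 7 -> on_hand[A=39 B=25] avail[A=32 B=7] open={R2,R3,R4,R5}
Step 7: commit R4 -> on_hand[A=39 B=20] avail[A=32 B=7] open={R2,R3,R5}
Step 8: reserve R6 A 9 -> on_hand[A=39 B=20] avail[A=23 B=7] open={R2,R3,R5,R6}
Step 9: cancel R5 -> on_hand[A=39 B=20] avail[A=30 B=7] open={R2,R3,R6}
Step 10: reserve R7 A 3 -> on_hand[A=39 B=20] avail[A=27 B=7] open={R2,R3,R6,R7}
Step 11: cancel R7 -> on_hand[A=39 B=20] avail[A=30 B=7] open={R2,R3,R6}
Step 12: cancel R3 -> on_hand[A=39 B=20] avail[A=30 B=13] open={R2,R6}
Step 13: reserve R8 B 1 -> on_hand[A=39 B=20] avail[A=30 B=12] open={R2,R6,R8}
Step 14: commit R2 -> on_hand[A=39 B=13] avail[A=30 B=12] open={R6,R8}
Step 15: commit R6 -> on_hand[A=30 B=13] avail[A=30 B=12] open={R8}
Step 16: cancel R8 -> on_hand[A=30 B=13] avail[A=30 B=13] open={}
Step 17: reserve R9 A 4 -> on_hand[A=30 B=13] avail[A=26 B=13] open={R9}
Step 18: cancel R9 -> on_hand[A=30 B=13] avail[A=30 B=13] open={}
Step 19: reserve R10 A 6 -> on_hand[A=30 B=13] avail[A=24 B=13] open={R10}
Open reservations: ['R10'] -> 1

Answer: 1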